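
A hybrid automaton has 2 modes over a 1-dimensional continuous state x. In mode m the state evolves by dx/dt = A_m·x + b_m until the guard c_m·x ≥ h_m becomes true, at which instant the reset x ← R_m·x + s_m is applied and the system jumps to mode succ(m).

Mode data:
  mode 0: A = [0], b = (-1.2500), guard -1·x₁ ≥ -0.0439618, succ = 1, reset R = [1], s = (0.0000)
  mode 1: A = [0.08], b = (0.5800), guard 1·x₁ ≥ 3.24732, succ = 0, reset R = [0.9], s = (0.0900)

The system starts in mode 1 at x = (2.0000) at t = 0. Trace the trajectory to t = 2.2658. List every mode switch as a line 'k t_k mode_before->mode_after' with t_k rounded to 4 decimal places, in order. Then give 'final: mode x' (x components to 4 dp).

Mode 1: guard c·x = 3.2473 hit at Δt = 1.5812 (t = 1.5812), x⁻ = (3.2473) → reset → x⁺ = (3.0126), jump to mode 0
Mode 0: flow for 0.6846 to horizon, guard not reached → x = (2.1568)

1 1.5812 1->0
final: 0 2.1568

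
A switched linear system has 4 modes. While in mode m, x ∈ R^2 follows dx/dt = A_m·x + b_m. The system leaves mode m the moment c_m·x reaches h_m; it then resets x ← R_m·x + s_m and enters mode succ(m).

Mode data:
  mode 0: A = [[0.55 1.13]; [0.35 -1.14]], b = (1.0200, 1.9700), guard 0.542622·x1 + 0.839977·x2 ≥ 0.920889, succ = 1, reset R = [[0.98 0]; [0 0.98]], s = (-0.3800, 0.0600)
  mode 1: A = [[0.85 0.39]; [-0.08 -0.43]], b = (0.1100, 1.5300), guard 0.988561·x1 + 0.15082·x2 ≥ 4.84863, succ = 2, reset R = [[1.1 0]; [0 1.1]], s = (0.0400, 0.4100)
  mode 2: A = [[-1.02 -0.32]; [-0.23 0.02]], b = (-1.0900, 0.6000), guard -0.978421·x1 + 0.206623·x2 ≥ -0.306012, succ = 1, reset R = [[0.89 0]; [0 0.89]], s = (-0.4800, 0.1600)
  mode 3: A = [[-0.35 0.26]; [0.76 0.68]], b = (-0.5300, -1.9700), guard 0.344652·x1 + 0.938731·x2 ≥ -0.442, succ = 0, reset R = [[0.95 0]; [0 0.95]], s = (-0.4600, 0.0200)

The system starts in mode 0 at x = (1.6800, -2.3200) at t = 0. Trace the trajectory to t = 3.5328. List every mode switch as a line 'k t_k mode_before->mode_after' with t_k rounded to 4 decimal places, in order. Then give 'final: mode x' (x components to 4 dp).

1 0.5375 0->1
2 1.6678 1->2
3 2.7742 2->1
final: 1 1.0873 2.1223

Mode 0: guard c·x = 0.9209 hit at Δt = 0.5375 (t = 0.5375), x⁻ = (2.0340, -0.2176) → reset → x⁺ = (1.6133, -0.1533), jump to mode 1
Mode 1: guard c·x = 4.8486 hit at Δt = 1.1303 (t = 1.6678), x⁻ = (4.7431, 1.0596) → reset → x⁺ = (5.2574, 1.5756), jump to mode 2
Mode 2: guard c·x = -0.3060 hit at Δt = 1.1064 (t = 2.7742), x⁻ = (0.6564, 1.6275) → reset → x⁺ = (0.1042, 1.6084), jump to mode 1
Mode 1: flow for 0.7586 to horizon, guard not reached → x = (1.0873, 2.1223)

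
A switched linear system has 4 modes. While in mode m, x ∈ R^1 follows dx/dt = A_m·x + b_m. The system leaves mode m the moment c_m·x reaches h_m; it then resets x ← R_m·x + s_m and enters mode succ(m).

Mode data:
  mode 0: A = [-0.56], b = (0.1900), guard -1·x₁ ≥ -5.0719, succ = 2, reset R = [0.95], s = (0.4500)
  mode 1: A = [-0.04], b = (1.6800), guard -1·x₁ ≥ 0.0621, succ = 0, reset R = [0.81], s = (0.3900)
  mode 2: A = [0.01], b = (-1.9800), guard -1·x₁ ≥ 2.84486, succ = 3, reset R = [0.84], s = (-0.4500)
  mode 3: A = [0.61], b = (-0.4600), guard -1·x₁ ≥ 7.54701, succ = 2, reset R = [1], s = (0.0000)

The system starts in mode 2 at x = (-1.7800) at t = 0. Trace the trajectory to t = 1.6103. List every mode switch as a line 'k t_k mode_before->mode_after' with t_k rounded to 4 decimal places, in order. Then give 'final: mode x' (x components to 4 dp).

Mode 2: guard c·x = 2.8449 hit at Δt = 0.5316 (t = 0.5316), x⁻ = (-2.8449) → reset → x⁺ = (-2.8397), jump to mode 3
Mode 3: flow for 1.0787 to horizon, guard not reached → x = (-6.1853)

1 0.5316 2->3
final: 3 -6.1853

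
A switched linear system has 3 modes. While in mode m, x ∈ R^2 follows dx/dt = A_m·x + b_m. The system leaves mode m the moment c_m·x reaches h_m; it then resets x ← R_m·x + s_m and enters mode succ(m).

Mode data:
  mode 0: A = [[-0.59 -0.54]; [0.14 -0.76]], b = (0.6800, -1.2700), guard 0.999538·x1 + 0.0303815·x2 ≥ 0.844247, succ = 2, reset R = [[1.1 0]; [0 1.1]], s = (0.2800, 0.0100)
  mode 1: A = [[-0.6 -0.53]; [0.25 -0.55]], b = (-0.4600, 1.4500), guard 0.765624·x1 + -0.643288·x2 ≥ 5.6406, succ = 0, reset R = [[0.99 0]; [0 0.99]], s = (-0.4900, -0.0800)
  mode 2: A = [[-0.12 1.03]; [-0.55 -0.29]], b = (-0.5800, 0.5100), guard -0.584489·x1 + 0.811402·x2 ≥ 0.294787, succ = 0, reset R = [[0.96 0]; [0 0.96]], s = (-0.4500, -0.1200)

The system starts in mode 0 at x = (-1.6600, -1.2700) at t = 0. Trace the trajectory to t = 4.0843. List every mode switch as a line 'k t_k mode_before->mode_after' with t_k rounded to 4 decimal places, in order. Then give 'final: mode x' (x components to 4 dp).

Mode 0: guard c·x = 0.8442 hit at Δt = 1.5950 (t = 1.5950), x⁻ = (0.8916, -1.5464) → reset → x⁺ = (1.2608, -1.6910), jump to mode 2
Mode 2: guard c·x = 0.2948 hit at Δt = 1.3453 (t = 2.9403), x⁻ = (-1.1382, -0.4566) → reset → x⁺ = (-1.5426, -0.5583), jump to mode 0
Mode 0: flow for 1.1440 to horizon, guard not reached → x = (0.2369, -1.2540)

1 1.5950 0->2
2 2.9403 2->0
final: 0 0.2369 -1.2540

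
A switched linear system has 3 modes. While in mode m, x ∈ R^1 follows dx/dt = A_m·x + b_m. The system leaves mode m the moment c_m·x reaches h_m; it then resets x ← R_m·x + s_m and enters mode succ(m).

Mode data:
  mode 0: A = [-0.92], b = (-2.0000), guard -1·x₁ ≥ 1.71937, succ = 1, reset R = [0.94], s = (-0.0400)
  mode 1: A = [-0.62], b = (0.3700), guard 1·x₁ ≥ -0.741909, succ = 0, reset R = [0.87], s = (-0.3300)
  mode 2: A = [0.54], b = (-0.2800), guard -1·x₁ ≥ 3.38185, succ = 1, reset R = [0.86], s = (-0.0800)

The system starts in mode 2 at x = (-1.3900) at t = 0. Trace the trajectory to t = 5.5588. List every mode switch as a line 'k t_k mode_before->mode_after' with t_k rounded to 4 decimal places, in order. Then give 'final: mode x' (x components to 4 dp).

Mode 2: guard c·x = 3.3819 hit at Δt = 1.3236 (t = 1.3236), x⁻ = (-3.3819) → reset → x⁺ = (-2.9884), jump to mode 1
Mode 1: guard c·x = -0.7419 hit at Δt = 1.5889 (t = 2.9125), x⁻ = (-0.7419) → reset → x⁺ = (-0.9755), jump to mode 0
Mode 0: guard c·x = 1.7194 hit at Δt = 1.0538 (t = 3.9663), x⁻ = (-1.7194) → reset → x⁺ = (-1.6562), jump to mode 1
Mode 1: guard c·x = -0.7419 hit at Δt = 0.8396 (t = 4.8059), x⁻ = (-0.7419) → reset → x⁺ = (-0.9755), jump to mode 0
Mode 0: flow for 0.7529 to horizon, guard not reached → x = (-1.5744)

1 1.3236 2->1
2 2.9125 1->0
3 3.9663 0->1
4 4.8059 1->0
final: 0 -1.5744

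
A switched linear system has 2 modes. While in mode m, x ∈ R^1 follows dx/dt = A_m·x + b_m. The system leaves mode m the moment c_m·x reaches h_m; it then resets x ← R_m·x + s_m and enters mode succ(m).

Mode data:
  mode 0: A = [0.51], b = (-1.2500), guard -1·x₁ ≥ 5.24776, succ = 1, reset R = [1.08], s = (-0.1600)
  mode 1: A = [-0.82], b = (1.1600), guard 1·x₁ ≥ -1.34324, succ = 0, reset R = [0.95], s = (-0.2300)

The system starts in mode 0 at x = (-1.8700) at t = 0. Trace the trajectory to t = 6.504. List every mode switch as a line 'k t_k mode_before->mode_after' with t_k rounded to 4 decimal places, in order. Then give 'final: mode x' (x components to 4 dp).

Mode 0: guard c·x = 5.2478 hit at Δt = 1.1325 (t = 1.1325), x⁻ = (-5.2478) → reset → x⁺ = (-5.8276), jump to mode 1
Mode 1: guard c·x = -1.3432 hit at Δt = 1.1774 (t = 2.3099), x⁻ = (-1.3432) → reset → x⁺ = (-1.5061), jump to mode 0
Mode 0: guard c·x = 5.2478 hit at Δt = 1.3050 (t = 3.6149), x⁻ = (-5.2478) → reset → x⁺ = (-5.8276), jump to mode 1
Mode 1: guard c·x = -1.3432 hit at Δt = 1.1774 (t = 4.7923), x⁻ = (-1.3432) → reset → x⁺ = (-1.5061), jump to mode 0
Mode 0: guard c·x = 5.2478 hit at Δt = 1.3050 (t = 6.0973), x⁻ = (-5.2478) → reset → x⁺ = (-5.8276), jump to mode 1
Mode 1: flow for 0.4067 to horizon, guard not reached → x = (-3.7739)

1 1.1325 0->1
2 2.3099 1->0
3 3.6149 0->1
4 4.7923 1->0
5 6.0973 0->1
final: 1 -3.7739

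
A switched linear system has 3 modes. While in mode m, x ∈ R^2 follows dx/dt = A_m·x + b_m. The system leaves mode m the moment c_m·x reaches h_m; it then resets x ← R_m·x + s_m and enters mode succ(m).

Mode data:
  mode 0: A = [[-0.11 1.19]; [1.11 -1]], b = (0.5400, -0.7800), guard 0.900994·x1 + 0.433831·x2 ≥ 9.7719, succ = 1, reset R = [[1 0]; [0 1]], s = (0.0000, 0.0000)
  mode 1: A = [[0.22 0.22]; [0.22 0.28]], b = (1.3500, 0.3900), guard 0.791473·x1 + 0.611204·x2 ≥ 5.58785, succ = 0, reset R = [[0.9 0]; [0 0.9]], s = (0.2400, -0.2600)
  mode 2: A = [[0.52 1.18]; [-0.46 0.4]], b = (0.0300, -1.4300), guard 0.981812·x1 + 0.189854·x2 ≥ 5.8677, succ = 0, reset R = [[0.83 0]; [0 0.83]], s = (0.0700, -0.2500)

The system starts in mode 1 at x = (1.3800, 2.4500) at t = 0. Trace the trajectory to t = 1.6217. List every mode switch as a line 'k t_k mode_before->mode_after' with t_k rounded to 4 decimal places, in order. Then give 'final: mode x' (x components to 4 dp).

1 0.9351 1->0
final: 0 6.7474 4.3274

Mode 1: guard c·x = 5.5879 hit at Δt = 0.9351 (t = 0.9351), x⁻ = (3.8295, 4.1834) → reset → x⁺ = (3.6865, 3.5051), jump to mode 0
Mode 0: flow for 0.6866 to horizon, guard not reached → x = (6.7474, 4.3274)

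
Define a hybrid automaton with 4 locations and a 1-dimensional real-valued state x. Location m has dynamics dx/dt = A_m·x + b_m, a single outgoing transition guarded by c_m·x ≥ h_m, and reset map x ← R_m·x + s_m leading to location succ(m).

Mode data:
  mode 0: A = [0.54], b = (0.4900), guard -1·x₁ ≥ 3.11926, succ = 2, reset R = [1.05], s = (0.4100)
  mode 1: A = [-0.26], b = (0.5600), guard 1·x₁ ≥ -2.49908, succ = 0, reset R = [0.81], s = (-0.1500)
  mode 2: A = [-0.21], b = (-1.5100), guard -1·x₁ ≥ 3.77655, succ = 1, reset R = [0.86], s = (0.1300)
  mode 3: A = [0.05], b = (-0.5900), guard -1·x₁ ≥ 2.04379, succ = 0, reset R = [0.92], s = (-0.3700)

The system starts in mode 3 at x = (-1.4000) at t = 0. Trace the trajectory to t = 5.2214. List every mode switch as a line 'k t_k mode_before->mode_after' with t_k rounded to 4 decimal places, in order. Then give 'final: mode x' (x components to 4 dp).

Mode 3: guard c·x = 2.0438 hit at Δt = 0.9524 (t = 0.9524), x⁻ = (-2.0438) → reset → x⁺ = (-2.2503), jump to mode 0
Mode 0: guard c·x = 3.1193 hit at Δt = 0.9241 (t = 1.8765), x⁻ = (-3.1193) → reset → x⁺ = (-2.8652), jump to mode 2
Mode 2: guard c·x = 3.7765 hit at Δt = 1.1267 (t = 3.0032), x⁻ = (-3.7766) → reset → x⁺ = (-3.1178), jump to mode 1
Mode 1: guard c·x = -2.4991 hit at Δt = 0.4802 (t = 3.4834), x⁻ = (-2.4991) → reset → x⁺ = (-2.1743), jump to mode 0
Mode 0: guard c·x = 3.1193 hit at Δt = 1.0320 (t = 4.5154), x⁻ = (-3.1193) → reset → x⁺ = (-2.8652), jump to mode 2
Mode 2: flow for 0.7060 to horizon, guard not reached → x = (-3.4612)

1 0.9524 3->0
2 1.8765 0->2
3 3.0032 2->1
4 3.4834 1->0
5 4.5154 0->2
final: 2 -3.4612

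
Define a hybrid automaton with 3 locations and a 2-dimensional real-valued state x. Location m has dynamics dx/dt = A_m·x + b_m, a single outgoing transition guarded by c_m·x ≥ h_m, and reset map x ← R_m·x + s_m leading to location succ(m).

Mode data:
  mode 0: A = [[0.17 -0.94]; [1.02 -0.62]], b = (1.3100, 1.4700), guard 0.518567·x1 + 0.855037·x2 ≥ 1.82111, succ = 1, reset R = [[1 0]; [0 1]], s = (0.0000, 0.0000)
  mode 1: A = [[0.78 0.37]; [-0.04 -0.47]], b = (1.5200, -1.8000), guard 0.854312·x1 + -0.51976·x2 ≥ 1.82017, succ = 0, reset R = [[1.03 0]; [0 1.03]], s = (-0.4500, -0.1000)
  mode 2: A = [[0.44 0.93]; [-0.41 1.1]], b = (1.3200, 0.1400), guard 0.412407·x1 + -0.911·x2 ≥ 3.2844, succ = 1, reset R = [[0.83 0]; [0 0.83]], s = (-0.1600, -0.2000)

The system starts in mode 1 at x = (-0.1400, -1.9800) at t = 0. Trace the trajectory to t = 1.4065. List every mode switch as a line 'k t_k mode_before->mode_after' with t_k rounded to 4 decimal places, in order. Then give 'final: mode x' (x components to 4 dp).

Mode 1: guard c·x = 1.8202 hit at Δt = 0.8532 (t = 0.8532), x⁻ = (0.5506, -2.5969) → reset → x⁺ = (0.1172, -2.7748), jump to mode 0
Mode 0: flow for 0.5533 to horizon, guard not reached → x = (1.8708, -0.7461)

1 0.8532 1->0
final: 0 1.8708 -0.7461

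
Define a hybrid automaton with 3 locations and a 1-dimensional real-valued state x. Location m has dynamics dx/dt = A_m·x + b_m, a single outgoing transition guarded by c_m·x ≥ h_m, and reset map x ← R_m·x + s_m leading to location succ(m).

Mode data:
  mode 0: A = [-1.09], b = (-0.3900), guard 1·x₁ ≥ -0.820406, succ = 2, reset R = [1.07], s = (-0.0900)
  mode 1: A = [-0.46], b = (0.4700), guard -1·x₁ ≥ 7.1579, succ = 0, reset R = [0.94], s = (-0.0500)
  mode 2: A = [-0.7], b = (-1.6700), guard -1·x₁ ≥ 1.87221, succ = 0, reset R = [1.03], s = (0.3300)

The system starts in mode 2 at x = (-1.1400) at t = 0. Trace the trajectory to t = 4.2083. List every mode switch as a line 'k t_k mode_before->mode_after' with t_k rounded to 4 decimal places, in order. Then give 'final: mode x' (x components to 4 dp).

1 1.2660 2->0
2 2.1710 0->2
3 3.6220 2->0
final: 0 -1.0125

Mode 2: guard c·x = 1.8722 hit at Δt = 1.2660 (t = 1.2660), x⁻ = (-1.8722) → reset → x⁺ = (-1.5984), jump to mode 0
Mode 0: guard c·x = -0.8204 hit at Δt = 0.9050 (t = 2.1710), x⁻ = (-0.8204) → reset → x⁺ = (-0.9678), jump to mode 2
Mode 2: guard c·x = 1.8722 hit at Δt = 1.4509 (t = 3.6220), x⁻ = (-1.8722) → reset → x⁺ = (-1.5984), jump to mode 0
Mode 0: flow for 0.5863 to horizon, guard not reached → x = (-1.0125)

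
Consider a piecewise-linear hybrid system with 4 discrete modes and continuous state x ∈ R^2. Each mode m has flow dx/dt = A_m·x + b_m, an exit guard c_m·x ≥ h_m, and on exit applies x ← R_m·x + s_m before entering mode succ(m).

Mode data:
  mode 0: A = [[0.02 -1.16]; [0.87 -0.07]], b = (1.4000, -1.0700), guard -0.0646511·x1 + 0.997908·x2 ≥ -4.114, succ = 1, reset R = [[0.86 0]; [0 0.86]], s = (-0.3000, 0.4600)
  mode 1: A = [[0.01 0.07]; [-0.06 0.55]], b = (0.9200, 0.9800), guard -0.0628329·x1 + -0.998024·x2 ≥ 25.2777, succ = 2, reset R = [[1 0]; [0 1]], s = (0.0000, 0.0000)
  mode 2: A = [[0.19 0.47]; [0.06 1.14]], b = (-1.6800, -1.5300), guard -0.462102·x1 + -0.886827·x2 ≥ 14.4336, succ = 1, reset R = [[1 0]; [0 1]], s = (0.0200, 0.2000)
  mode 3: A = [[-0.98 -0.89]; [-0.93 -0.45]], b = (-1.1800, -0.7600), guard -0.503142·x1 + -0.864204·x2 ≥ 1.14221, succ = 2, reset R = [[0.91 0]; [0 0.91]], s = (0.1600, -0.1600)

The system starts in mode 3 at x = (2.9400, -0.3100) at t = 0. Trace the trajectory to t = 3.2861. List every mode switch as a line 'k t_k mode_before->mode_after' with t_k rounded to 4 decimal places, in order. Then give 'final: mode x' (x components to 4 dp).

Mode 3: guard c·x = 1.1422 hit at Δt = 0.9292 (t = 0.9292), x⁻ = (1.2686, -2.0603) → reset → x⁺ = (1.3144, -2.0348), jump to mode 2
Mode 2: guard c·x = 14.4336 hit at Δt = 1.3011 (t = 2.2303), x⁻ = (-5.0851, -13.6259) → reset → x⁺ = (-5.0651, -13.4259), jump to mode 1
Mode 1: flow for 1.0558 to horizon, guard not reached → x = (-5.4323, -22.1482)

1 0.9292 3->2
2 2.2303 2->1
final: 1 -5.4323 -22.1482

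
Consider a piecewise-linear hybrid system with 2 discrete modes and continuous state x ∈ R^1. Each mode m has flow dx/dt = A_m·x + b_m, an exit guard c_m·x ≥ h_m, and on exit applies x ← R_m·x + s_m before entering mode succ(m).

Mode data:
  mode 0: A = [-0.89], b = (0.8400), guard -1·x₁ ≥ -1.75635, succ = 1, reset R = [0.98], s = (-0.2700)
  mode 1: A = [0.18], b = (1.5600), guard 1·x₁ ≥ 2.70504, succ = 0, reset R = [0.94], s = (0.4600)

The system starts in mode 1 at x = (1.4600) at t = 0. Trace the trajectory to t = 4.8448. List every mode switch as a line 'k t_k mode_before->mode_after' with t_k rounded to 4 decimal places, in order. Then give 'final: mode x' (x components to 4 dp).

Mode 1: guard c·x = 2.7050 hit at Δt = 0.6442 (t = 0.6442), x⁻ = (2.7050) → reset → x⁺ = (3.0027), jump to mode 0
Mode 0: guard c·x = -1.7564 hit at Δt = 1.0447 (t = 1.6889), x⁻ = (1.7563) → reset → x⁺ = (1.4512), jump to mode 1
Mode 1: guard c·x = 2.7050 hit at Δt = 0.6490 (t = 2.3379), x⁻ = (2.7050) → reset → x⁺ = (3.0027), jump to mode 0
Mode 0: guard c·x = -1.7564 hit at Δt = 1.0447 (t = 3.3826), x⁻ = (1.7564) → reset → x⁺ = (1.4512), jump to mode 1
Mode 1: guard c·x = 2.7050 hit at Δt = 0.6490 (t = 4.0316), x⁻ = (2.7050) → reset → x⁺ = (3.0027), jump to mode 0
Mode 0: flow for 0.8132 to horizon, guard not reached → x = (1.9423)

1 0.6442 1->0
2 1.6889 0->1
3 2.3379 1->0
4 3.3826 0->1
5 4.0316 1->0
final: 0 1.9423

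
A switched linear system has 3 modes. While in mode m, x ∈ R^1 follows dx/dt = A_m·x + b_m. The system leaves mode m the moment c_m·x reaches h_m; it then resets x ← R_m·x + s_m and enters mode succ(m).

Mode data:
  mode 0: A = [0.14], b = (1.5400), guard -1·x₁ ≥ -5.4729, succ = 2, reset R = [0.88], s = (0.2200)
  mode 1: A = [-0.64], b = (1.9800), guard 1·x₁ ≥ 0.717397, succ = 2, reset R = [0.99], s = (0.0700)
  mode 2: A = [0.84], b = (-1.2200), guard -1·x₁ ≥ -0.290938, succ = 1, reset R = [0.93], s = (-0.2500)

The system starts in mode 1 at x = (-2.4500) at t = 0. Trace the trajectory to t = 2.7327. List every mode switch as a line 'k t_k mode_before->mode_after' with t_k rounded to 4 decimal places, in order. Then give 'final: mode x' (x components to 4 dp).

1 1.3236 1->2
2 1.9747 2->1
3 2.3765 1->2
final: 2 0.5458

Mode 1: guard c·x = 0.7174 hit at Δt = 1.3236 (t = 1.3236), x⁻ = (0.7174) → reset → x⁺ = (0.7802), jump to mode 2
Mode 2: guard c·x = -0.2909 hit at Δt = 0.6511 (t = 1.9747), x⁻ = (0.2909) → reset → x⁺ = (0.0206), jump to mode 1
Mode 1: guard c·x = 0.7174 hit at Δt = 0.4018 (t = 2.3765), x⁻ = (0.7174) → reset → x⁺ = (0.7802), jump to mode 2
Mode 2: flow for 0.3562 to horizon, guard not reached → x = (0.5458)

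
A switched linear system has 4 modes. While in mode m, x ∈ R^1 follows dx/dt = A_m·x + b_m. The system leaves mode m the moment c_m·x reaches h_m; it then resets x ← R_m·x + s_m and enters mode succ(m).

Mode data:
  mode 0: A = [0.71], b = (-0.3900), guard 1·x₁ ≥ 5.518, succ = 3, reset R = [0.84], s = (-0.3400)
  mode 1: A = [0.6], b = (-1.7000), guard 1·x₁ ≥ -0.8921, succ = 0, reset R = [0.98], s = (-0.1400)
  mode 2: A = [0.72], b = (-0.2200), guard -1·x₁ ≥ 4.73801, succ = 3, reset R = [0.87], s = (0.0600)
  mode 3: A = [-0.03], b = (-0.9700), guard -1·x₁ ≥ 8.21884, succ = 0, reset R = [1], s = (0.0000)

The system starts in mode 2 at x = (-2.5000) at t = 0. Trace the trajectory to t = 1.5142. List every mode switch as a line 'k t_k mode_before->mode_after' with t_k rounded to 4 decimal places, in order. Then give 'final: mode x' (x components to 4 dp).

Mode 2: guard c·x = 4.7380 hit at Δt = 0.8146 (t = 0.8146), x⁻ = (-4.7380) → reset → x⁺ = (-4.0621), jump to mode 3
Mode 3: flow for 0.6996 to horizon, guard not reached → x = (-4.6492)

1 0.8146 2->3
final: 3 -4.6492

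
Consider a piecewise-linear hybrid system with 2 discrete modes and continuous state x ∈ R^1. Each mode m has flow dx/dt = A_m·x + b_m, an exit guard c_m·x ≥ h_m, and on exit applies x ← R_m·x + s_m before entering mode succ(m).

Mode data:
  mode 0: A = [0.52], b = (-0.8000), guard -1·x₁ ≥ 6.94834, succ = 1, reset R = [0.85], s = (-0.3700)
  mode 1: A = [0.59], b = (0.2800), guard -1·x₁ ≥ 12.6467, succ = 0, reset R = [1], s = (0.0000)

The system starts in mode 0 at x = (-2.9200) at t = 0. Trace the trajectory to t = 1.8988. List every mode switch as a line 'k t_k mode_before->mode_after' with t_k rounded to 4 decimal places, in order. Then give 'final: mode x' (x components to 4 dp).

Mode 0: guard c·x = 6.9483 hit at Δt = 1.2379 (t = 1.2379), x⁻ = (-6.9483) → reset → x⁺ = (-6.2761), jump to mode 1
Mode 1: flow for 0.6609 to horizon, guard not reached → x = (-9.0427)

1 1.2379 0->1
final: 1 -9.0427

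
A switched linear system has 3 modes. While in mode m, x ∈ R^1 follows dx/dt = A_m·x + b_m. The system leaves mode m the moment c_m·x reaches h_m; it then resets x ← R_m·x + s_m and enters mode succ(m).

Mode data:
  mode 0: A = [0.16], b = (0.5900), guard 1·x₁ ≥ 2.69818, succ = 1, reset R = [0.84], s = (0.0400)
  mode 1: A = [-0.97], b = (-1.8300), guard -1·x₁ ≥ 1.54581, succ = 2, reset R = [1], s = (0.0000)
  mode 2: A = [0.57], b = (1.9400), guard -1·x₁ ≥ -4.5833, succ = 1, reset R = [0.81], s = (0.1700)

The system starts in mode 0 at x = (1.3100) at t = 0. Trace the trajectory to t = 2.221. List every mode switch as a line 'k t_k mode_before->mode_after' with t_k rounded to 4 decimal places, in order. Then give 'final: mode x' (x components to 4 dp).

Mode 0: guard c·x = 2.6982 hit at Δt = 1.5320 (t = 1.5320), x⁻ = (2.6982) → reset → x⁺ = (2.3065), jump to mode 1
Mode 1: flow for 0.6890 to horizon, guard not reached → x = (0.2626)

1 1.5320 0->1
final: 1 0.2626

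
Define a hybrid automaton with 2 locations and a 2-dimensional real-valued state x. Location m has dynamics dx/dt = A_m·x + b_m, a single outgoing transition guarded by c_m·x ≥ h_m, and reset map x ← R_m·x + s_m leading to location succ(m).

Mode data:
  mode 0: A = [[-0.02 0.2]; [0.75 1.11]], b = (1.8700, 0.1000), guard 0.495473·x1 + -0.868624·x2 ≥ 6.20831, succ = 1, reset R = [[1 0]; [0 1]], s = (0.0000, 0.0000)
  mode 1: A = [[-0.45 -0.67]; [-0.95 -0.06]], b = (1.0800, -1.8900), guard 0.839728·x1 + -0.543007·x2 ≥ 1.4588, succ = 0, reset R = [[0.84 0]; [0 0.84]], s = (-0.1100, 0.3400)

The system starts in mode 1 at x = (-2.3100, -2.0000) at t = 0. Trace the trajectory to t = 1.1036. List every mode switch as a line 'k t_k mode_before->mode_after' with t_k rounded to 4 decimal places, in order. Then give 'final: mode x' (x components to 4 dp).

1 0.7914 1->0
final: 0 0.3940 -2.5058

Mode 1: guard c·x = 1.4588 hit at Δt = 0.7914 (t = 0.7914), x⁻ = (0.0666, -2.5835) → reset → x⁺ = (-0.0540, -1.8301), jump to mode 0
Mode 0: flow for 0.3122 to horizon, guard not reached → x = (0.3940, -2.5058)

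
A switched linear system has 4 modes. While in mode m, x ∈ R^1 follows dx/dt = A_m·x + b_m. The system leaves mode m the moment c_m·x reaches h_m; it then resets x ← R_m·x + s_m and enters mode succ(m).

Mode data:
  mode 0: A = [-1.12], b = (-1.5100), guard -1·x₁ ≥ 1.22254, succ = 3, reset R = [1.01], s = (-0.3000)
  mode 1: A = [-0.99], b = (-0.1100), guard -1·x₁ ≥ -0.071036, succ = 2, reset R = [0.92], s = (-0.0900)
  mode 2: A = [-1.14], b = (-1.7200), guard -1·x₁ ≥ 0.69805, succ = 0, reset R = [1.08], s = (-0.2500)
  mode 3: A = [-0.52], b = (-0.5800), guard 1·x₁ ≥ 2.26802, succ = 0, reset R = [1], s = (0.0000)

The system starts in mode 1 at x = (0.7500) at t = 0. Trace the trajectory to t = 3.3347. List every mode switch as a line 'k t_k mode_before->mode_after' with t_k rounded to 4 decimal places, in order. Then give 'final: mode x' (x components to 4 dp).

Mode 1: guard c·x = -0.0710 hit at Δt = 1.5691 (t = 1.5691), x⁻ = (0.0710) → reset → x⁺ = (-0.0246), jump to mode 2
Mode 2: guard c·x = 0.6980 hit at Δt = 0.5304 (t = 2.0995), x⁻ = (-0.6980) → reset → x⁺ = (-1.0039), jump to mode 0
Mode 0: guard c·x = 1.2225 hit at Δt = 0.8999 (t = 2.9994), x⁻ = (-1.2225) → reset → x⁺ = (-1.5348), jump to mode 3
Mode 3: flow for 0.3353 to horizon, guard not reached → x = (-1.4677)

1 1.5691 1->2
2 2.0995 2->0
3 2.9994 0->3
final: 3 -1.4677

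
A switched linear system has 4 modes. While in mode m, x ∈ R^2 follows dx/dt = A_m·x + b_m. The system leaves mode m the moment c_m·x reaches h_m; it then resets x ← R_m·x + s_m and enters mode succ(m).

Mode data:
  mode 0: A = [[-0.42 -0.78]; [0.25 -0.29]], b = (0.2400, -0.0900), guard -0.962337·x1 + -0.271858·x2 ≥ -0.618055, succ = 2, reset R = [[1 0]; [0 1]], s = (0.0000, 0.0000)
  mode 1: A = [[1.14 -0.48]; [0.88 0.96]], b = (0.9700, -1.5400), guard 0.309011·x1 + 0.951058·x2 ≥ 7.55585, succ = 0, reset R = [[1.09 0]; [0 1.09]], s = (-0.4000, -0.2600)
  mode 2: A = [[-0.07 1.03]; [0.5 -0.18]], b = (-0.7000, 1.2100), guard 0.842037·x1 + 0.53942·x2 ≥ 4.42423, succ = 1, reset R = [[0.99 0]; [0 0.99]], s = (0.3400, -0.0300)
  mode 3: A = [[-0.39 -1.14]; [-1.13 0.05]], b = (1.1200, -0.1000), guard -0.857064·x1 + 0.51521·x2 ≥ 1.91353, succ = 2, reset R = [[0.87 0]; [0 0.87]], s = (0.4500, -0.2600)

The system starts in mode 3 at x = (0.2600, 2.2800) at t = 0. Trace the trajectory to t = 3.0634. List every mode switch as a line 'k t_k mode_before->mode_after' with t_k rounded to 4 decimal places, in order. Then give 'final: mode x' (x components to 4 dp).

1 0.6998 3->2
2 2.1937 2->1
3 2.6215 1->0
final: 0 1.6183 6.2998

Mode 3: guard c·x = 1.9135 hit at Δt = 0.6998 (t = 0.6998), x⁻ = (-0.7377, 2.4868) → reset → x⁺ = (-0.1918, 1.9035), jump to mode 2
Mode 2: guard c·x = 4.4242 hit at Δt = 1.4939 (t = 2.1937), x⁻ = (2.8180, 3.8029) → reset → x⁺ = (3.1298, 3.7349), jump to mode 1
Mode 1: guard c·x = 7.5559 hit at Δt = 0.4278 (t = 2.6215), x⁻ = (4.3380, 6.5352) → reset → x⁺ = (4.3284, 6.8634), jump to mode 0
Mode 0: flow for 0.4419 to horizon, guard not reached → x = (1.6183, 6.2998)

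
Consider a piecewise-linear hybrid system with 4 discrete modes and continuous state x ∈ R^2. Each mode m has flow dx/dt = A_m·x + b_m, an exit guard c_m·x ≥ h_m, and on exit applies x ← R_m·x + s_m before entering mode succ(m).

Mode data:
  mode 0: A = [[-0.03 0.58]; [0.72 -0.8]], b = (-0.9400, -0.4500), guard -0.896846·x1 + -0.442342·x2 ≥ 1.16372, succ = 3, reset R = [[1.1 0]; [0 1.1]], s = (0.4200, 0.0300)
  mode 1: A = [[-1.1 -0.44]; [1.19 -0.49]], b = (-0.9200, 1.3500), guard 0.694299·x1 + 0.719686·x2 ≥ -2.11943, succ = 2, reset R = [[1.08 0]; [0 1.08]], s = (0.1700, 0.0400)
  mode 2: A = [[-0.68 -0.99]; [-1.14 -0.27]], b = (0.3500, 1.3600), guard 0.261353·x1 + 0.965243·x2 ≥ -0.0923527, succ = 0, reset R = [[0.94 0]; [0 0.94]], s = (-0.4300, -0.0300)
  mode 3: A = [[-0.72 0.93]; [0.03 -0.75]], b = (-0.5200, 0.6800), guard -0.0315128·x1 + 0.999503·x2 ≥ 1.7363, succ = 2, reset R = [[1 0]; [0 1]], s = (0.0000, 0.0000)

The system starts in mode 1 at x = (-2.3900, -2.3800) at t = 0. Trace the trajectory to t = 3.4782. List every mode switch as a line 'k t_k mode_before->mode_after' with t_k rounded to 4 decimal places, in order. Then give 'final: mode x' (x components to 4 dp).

Mode 1: guard c·x = -2.1194 hit at Δt = 0.7494 (t = 0.7494), x⁻ = (-1.0172, -1.9636) → reset → x⁺ = (-0.9285, -2.0807), jump to mode 2
Mode 2: guard c·x = -0.0924 hit at Δt = 1.2068 (t = 1.9562), x⁻ = (0.5646, -0.2486) → reset → x⁺ = (0.1008, -0.2636), jump to mode 0
Mode 0: guard c·x = 1.1637 hit at Δt = 0.9206 (t = 2.8768), x⁻ = (-0.9776, -0.6488) → reset → x⁺ = (-0.6553, -0.6837), jump to mode 3
Mode 3: flow for 0.6014 to horizon, guard not reached → x = (-0.8418, -0.1178)

1 0.7494 1->2
2 1.9562 2->0
3 2.8768 0->3
final: 3 -0.8418 -0.1178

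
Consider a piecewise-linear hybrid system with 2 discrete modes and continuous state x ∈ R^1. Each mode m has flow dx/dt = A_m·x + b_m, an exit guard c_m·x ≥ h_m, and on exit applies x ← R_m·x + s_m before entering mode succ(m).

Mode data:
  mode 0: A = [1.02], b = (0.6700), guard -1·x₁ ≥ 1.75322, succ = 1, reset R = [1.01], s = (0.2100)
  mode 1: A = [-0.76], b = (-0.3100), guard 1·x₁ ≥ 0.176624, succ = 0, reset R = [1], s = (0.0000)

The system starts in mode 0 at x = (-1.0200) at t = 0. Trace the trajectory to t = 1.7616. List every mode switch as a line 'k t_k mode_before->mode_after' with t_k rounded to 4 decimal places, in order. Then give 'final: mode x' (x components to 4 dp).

1 1.0833 0->1
final: 1 -1.0964

Mode 0: guard c·x = 1.7532 hit at Δt = 1.0833 (t = 1.0833), x⁻ = (-1.7532) → reset → x⁺ = (-1.5608), jump to mode 1
Mode 1: flow for 0.6783 to horizon, guard not reached → x = (-1.0964)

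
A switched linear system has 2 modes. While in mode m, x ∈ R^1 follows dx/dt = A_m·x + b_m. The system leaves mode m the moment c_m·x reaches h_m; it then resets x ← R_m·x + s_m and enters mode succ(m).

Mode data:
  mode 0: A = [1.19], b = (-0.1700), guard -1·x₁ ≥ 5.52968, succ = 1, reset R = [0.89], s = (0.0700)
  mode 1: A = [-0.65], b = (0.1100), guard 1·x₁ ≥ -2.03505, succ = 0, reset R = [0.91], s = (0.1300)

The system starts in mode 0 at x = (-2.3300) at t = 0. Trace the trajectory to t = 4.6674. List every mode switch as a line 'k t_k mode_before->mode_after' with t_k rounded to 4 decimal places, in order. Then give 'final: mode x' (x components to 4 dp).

Mode 0: guard c·x = 5.5297 hit at Δt = 0.6977 (t = 0.6977), x⁻ = (-5.5297) → reset → x⁺ = (-4.8514), jump to mode 1
Mode 1: guard c·x = -2.0351 hit at Δt = 1.2664 (t = 1.9641), x⁻ = (-2.0351) → reset → x⁺ = (-1.7219), jump to mode 0
Mode 0: guard c·x = 5.5297 hit at Δt = 0.9349 (t = 2.8990), x⁻ = (-5.5297) → reset → x⁺ = (-4.8514), jump to mode 1
Mode 1: guard c·x = -2.0351 hit at Δt = 1.2664 (t = 4.1654), x⁻ = (-2.0351) → reset → x⁺ = (-1.7219), jump to mode 0
Mode 0: flow for 0.5020 to horizon, guard not reached → x = (-3.2462)

1 0.6977 0->1
2 1.9641 1->0
3 2.8990 0->1
4 4.1654 1->0
final: 0 -3.2462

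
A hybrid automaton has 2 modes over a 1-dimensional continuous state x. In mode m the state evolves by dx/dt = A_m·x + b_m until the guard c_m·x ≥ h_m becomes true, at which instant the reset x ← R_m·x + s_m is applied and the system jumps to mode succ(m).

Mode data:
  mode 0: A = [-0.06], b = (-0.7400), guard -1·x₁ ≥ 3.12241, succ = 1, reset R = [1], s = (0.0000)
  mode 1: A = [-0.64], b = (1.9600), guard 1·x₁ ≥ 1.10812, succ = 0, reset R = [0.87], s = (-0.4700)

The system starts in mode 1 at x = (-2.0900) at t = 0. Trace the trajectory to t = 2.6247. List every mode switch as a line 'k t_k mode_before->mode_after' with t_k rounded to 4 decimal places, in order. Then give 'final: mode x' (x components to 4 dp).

1 1.5147 1->0
final: 0 -0.3324

Mode 1: guard c·x = 1.1081 hit at Δt = 1.5147 (t = 1.5147), x⁻ = (1.1081) → reset → x⁺ = (0.4941), jump to mode 0
Mode 0: flow for 1.1100 to horizon, guard not reached → x = (-0.3324)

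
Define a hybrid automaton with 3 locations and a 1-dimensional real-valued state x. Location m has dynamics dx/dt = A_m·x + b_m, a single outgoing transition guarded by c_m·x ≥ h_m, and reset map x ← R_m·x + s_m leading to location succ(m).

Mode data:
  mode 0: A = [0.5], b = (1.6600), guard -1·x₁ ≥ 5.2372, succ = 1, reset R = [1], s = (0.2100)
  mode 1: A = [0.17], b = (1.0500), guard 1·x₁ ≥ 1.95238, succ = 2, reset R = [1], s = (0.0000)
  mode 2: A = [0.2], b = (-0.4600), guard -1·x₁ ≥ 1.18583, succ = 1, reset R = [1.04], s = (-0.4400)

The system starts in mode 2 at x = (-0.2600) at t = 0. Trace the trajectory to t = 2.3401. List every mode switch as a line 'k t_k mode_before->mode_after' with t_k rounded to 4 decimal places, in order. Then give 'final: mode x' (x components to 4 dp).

Mode 2: guard c·x = 1.1858 hit at Δt = 1.5435 (t = 1.5435), x⁻ = (-1.1858) → reset → x⁺ = (-1.6733), jump to mode 1
Mode 1: flow for 0.7966 to horizon, guard not reached → x = (-1.0202)

1 1.5435 2->1
final: 1 -1.0202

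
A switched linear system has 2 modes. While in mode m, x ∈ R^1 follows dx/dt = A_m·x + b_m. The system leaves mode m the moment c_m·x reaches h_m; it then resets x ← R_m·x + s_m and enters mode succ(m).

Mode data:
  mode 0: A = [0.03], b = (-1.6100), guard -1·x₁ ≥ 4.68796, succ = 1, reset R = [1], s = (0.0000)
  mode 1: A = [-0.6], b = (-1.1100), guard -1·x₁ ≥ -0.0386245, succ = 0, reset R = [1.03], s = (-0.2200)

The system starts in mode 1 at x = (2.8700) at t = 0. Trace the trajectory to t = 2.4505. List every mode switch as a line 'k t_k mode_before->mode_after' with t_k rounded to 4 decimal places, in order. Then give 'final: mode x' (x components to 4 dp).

1 1.5266 1->0
final: 0 -1.6936

Mode 1: guard c·x = -0.0386 hit at Δt = 1.5266 (t = 1.5266), x⁻ = (0.0386) → reset → x⁺ = (-0.1802), jump to mode 0
Mode 0: flow for 0.9239 to horizon, guard not reached → x = (-1.6936)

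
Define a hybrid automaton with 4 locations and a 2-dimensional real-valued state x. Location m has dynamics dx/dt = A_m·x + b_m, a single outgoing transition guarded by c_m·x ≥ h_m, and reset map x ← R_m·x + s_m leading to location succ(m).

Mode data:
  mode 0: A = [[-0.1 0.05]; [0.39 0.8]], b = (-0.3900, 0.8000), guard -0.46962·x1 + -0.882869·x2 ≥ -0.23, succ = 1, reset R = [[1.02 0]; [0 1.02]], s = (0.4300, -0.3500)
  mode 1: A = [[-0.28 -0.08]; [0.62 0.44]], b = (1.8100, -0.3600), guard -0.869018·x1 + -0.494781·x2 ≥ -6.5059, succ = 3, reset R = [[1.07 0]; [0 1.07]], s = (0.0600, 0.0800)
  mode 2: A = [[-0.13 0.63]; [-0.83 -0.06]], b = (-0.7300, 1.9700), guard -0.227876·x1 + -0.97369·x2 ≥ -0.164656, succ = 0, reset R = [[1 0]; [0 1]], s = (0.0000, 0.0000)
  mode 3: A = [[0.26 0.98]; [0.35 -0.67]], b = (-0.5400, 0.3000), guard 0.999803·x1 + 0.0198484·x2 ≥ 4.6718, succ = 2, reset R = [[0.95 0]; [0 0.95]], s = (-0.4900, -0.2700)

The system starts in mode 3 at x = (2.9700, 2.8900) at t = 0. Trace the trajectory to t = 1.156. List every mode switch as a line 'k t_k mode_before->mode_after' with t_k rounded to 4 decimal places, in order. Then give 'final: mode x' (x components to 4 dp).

Mode 3: guard c·x = 4.6718 hit at Δt = 0.5176 (t = 0.5176), x⁻ = (4.6179, 2.7604) → reset → x⁺ = (3.8970, 2.3524), jump to mode 2
Mode 2: flow for 0.6384 to horizon, guard not reached → x = (3.8718, 1.4631)

1 0.5176 3->2
final: 2 3.8718 1.4631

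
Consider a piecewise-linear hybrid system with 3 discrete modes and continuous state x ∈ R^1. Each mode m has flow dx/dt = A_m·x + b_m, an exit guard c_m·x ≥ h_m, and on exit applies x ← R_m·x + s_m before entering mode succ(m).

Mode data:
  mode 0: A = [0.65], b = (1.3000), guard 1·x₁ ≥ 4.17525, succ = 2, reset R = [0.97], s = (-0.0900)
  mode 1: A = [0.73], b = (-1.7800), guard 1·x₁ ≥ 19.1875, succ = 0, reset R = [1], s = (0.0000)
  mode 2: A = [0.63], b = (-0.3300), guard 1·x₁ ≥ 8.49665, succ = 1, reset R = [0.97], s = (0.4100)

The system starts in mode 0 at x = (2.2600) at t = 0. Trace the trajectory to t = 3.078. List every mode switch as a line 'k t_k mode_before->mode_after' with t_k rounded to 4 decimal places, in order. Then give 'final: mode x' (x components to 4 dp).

Mode 0: guard c·x = 4.1753 hit at Δt = 0.5712 (t = 0.5712), x⁻ = (4.1753) → reset → x⁺ = (3.9600), jump to mode 2
Mode 2: guard c·x = 8.4967 hit at Δt = 1.3360 (t = 1.9072), x⁻ = (8.4967) → reset → x⁺ = (8.6518), jump to mode 1
Mode 1: flow for 1.1708 to horizon, guard not reached → x = (17.0438)

1 0.5712 0->2
2 1.9072 2->1
final: 1 17.0438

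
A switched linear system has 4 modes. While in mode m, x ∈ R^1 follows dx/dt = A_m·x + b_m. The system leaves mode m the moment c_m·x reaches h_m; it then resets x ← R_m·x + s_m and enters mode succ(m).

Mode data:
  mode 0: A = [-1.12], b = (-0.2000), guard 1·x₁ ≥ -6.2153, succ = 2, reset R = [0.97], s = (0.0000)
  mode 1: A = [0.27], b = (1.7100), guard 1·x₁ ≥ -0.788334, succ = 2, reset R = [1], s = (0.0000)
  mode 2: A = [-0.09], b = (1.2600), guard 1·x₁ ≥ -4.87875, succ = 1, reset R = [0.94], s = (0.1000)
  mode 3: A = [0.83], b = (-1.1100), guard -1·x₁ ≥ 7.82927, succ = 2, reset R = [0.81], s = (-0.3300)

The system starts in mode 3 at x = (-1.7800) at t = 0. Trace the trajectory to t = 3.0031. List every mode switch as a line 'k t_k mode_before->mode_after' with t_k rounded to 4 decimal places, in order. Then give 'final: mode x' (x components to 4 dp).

Mode 3: guard c·x = 7.8293 hit at Δt = 1.2995 (t = 1.2995), x⁻ = (-7.8293) → reset → x⁺ = (-6.6717), jump to mode 2
Mode 2: guard c·x = -4.8788 hit at Δt = 1.0081 (t = 2.3076), x⁻ = (-4.8788) → reset → x⁺ = (-4.4860), jump to mode 1
Mode 1: flow for 0.6955 to horizon, guard not reached → x = (-4.1044)

1 1.2995 3->2
2 2.3076 2->1
final: 1 -4.1044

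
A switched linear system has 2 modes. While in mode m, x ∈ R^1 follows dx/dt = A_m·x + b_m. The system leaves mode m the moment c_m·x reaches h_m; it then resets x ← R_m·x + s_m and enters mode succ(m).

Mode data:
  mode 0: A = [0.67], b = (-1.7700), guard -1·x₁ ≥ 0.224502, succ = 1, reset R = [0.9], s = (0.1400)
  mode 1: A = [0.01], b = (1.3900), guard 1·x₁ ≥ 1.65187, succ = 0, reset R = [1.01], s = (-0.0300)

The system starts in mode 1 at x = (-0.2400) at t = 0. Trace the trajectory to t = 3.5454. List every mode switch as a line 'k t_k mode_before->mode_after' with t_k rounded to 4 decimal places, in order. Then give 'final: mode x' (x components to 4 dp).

1 1.3542 1->0
2 2.9208 0->1
final: 1 0.8085

Mode 1: guard c·x = 1.6519 hit at Δt = 1.3542 (t = 1.3542), x⁻ = (1.6519) → reset → x⁺ = (1.6384), jump to mode 0
Mode 0: guard c·x = 0.2245 hit at Δt = 1.5666 (t = 2.9208), x⁻ = (-0.2245) → reset → x⁺ = (-0.0621), jump to mode 1
Mode 1: flow for 0.6246 to horizon, guard not reached → x = (0.8085)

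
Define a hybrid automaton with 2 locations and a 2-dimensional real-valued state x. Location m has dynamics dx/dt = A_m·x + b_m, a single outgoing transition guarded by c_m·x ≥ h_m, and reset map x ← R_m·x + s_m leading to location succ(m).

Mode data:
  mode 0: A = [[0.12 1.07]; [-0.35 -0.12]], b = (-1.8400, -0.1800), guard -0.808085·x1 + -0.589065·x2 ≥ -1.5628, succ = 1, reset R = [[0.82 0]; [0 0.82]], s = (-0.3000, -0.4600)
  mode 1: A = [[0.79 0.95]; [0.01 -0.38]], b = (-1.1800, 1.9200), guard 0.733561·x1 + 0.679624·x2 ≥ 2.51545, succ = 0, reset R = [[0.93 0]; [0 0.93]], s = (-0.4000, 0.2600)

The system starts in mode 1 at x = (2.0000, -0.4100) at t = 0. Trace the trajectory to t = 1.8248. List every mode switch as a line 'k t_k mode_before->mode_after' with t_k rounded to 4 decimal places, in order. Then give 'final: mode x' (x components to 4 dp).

Mode 1: guard c·x = 2.5154 hit at Δt = 0.7187 (t = 0.7187), x⁻ = (2.5866, 0.9094) → reset → x⁺ = (2.0055, 1.1057), jump to mode 0
Mode 0: guard c·x = -1.5628 hit at Δt = 0.6192 (t = 1.3379), x⁻ = (1.5385, 0.5425) → reset → x⁺ = (0.9616, -0.0152), jump to mode 1
Mode 1: flow for 0.4869 to horizon, guard not reached → x = (0.9380, 0.8450)

1 0.7187 1->0
2 1.3379 0->1
final: 1 0.9380 0.8450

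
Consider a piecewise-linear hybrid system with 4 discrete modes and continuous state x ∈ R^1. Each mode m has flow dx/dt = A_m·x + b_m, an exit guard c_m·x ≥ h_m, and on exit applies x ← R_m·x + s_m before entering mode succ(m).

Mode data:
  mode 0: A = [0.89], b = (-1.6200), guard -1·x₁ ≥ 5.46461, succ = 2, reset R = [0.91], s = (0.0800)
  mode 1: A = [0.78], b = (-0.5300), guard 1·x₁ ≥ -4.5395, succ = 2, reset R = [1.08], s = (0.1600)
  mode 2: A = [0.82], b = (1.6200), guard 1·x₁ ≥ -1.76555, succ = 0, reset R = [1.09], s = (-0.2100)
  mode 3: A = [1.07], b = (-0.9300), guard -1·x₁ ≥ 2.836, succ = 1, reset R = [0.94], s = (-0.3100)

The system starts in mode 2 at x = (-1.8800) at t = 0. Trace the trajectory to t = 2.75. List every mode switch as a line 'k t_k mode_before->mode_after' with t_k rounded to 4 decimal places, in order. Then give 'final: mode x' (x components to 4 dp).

Mode 2: guard c·x = -1.7655 hit at Δt = 0.9599 (t = 0.9599), x⁻ = (-1.7656) → reset → x⁺ = (-2.1344), jump to mode 0
Mode 0: guard c·x = 5.4646 hit at Δt = 0.6864 (t = 1.6463), x⁻ = (-5.4646) → reset → x⁺ = (-4.8928), jump to mode 2
Mode 2: flow for 1.1037 to horizon, guard not reached → x = (-9.1869)

1 0.9599 2->0
2 1.6463 0->2
final: 2 -9.1869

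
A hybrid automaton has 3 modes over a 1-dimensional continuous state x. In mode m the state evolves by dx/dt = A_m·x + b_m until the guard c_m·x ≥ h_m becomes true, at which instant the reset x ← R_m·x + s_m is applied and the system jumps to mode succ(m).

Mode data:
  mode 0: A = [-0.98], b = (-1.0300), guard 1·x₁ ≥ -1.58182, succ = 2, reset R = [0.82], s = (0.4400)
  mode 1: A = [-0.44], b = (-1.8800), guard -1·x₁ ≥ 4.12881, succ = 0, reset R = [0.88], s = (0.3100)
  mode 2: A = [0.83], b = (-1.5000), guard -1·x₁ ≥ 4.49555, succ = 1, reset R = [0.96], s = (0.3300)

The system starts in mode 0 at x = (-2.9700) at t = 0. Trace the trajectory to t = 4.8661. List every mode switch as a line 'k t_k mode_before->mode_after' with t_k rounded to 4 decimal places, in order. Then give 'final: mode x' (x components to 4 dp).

1 1.3114 0->2
2 2.3488 2->1
3 3.9175 1->0
final: 0 -1.9479

Mode 0: guard c·x = -1.5818 hit at Δt = 1.3114 (t = 1.3114), x⁻ = (-1.5818) → reset → x⁺ = (-0.8571), jump to mode 2
Mode 2: guard c·x = 4.4955 hit at Δt = 1.0374 (t = 2.3488), x⁻ = (-4.4955) → reset → x⁺ = (-3.9857), jump to mode 1
Mode 1: guard c·x = 4.1288 hit at Δt = 1.5687 (t = 3.9175), x⁻ = (-4.1288) → reset → x⁺ = (-3.3234), jump to mode 0
Mode 0: flow for 0.9486 to horizon, guard not reached → x = (-1.9479)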